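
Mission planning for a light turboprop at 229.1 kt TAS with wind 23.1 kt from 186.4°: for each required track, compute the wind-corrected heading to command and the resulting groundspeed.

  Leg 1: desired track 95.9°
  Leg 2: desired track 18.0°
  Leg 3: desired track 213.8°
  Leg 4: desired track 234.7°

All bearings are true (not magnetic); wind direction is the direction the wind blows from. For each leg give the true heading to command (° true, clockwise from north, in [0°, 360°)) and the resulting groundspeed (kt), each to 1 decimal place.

Leg 1: heading=101.7°, groundspeed=228.1 kt
Leg 2: heading=19.2°, groundspeed=251.7 kt
Leg 3: heading=211.1°, groundspeed=208.3 kt
Leg 4: heading=230.4°, groundspeed=213.1 kt

Leg 1: desired track 95.9°; wind correction +5.8° → command heading 101.7°, groundspeed 228.1 kt
Leg 2: desired track 18.0°; wind correction +1.2° → command heading 19.2°, groundspeed 251.7 kt
Leg 3: desired track 213.8°; wind correction -2.7° → command heading 211.1°, groundspeed 208.3 kt
Leg 4: desired track 234.7°; wind correction -4.3° → command heading 230.4°, groundspeed 213.1 kt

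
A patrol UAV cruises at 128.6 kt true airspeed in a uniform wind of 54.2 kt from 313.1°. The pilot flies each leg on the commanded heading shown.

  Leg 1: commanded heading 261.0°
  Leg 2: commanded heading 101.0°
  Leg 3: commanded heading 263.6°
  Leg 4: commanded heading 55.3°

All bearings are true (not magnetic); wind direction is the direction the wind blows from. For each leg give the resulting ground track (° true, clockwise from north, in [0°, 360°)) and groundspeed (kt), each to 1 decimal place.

Leg 1: heading 261.0°; drift -24.2° → track 236.8°, groundspeed 104.5 kt
Leg 2: heading 101.0°; drift +9.4° → track 110.4°, groundspeed 176.9 kt
Leg 3: heading 263.6°; drift -23.8° → track 239.8°, groundspeed 102.1 kt
Leg 4: heading 55.3°; drift +20.7° → track 76.0°, groundspeed 149.7 kt

Leg 1: track=236.8°, groundspeed=104.5 kt
Leg 2: track=110.4°, groundspeed=176.9 kt
Leg 3: track=239.8°, groundspeed=102.1 kt
Leg 4: track=76.0°, groundspeed=149.7 kt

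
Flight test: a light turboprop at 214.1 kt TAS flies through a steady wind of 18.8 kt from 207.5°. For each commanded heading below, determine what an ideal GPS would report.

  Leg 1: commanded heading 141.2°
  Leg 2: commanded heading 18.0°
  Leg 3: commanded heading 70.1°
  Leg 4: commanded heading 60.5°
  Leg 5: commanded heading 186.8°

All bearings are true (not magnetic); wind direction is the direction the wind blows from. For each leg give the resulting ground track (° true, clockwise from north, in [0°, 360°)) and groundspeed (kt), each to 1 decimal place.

Leg 1: track=136.4°, groundspeed=207.3 kt
Leg 2: track=18.8°, groundspeed=232.7 kt
Leg 3: track=66.9°, groundspeed=228.3 kt
Leg 4: track=57.9°, groundspeed=230.1 kt
Leg 5: track=184.9°, groundspeed=196.6 kt

Leg 1: heading 141.2°; drift -4.8° → track 136.4°, groundspeed 207.3 kt
Leg 2: heading 18.0°; drift +0.8° → track 18.8°, groundspeed 232.7 kt
Leg 3: heading 70.1°; drift -3.2° → track 66.9°, groundspeed 228.3 kt
Leg 4: heading 60.5°; drift -2.6° → track 57.9°, groundspeed 230.1 kt
Leg 5: heading 186.8°; drift -1.9° → track 184.9°, groundspeed 196.6 kt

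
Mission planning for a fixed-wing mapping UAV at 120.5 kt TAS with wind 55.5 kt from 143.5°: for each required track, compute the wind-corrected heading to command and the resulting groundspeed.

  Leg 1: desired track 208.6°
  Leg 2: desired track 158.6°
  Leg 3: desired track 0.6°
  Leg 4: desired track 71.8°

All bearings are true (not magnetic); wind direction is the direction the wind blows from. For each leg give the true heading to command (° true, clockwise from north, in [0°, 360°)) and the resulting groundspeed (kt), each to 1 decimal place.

Leg 1: heading=183.9°, groundspeed=86.1 kt
Leg 2: heading=151.7°, groundspeed=66.0 kt
Leg 3: heading=16.7°, groundspeed=160.0 kt
Leg 4: heading=97.7°, groundspeed=90.9 kt

Leg 1: desired track 208.6°; wind correction -24.7° → command heading 183.9°, groundspeed 86.1 kt
Leg 2: desired track 158.6°; wind correction -6.9° → command heading 151.7°, groundspeed 66.0 kt
Leg 3: desired track 0.6°; wind correction +16.1° → command heading 16.7°, groundspeed 160.0 kt
Leg 4: desired track 71.8°; wind correction +25.9° → command heading 97.7°, groundspeed 90.9 kt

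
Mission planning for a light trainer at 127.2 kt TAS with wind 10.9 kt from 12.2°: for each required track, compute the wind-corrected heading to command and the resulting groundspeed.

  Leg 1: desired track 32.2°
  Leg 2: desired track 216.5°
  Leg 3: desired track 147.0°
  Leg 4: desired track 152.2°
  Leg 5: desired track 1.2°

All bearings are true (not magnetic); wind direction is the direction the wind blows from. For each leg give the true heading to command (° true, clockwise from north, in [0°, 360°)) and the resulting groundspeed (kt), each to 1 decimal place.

Leg 1: heading=30.5°, groundspeed=116.9 kt
Leg 2: heading=218.5°, groundspeed=137.1 kt
Leg 3: heading=143.5°, groundspeed=134.6 kt
Leg 4: heading=149.0°, groundspeed=135.4 kt
Leg 5: heading=2.1°, groundspeed=116.5 kt

Leg 1: desired track 32.2°; wind correction -1.7° → command heading 30.5°, groundspeed 116.9 kt
Leg 2: desired track 216.5°; wind correction +2.0° → command heading 218.5°, groundspeed 137.1 kt
Leg 3: desired track 147.0°; wind correction -3.5° → command heading 143.5°, groundspeed 134.6 kt
Leg 4: desired track 152.2°; wind correction -3.2° → command heading 149.0°, groundspeed 135.4 kt
Leg 5: desired track 1.2°; wind correction +0.9° → command heading 2.1°, groundspeed 116.5 kt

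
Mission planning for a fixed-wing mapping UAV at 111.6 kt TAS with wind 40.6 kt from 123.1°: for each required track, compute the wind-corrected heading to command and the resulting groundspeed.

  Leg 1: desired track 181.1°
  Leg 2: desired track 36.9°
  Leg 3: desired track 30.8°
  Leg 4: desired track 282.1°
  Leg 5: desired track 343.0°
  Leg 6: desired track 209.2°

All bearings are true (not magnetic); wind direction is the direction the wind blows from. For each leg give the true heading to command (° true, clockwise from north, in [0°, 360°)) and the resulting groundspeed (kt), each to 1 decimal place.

Leg 1: desired track 181.1°; wind correction -18.0° → command heading 163.1°, groundspeed 84.6 kt
Leg 2: desired track 36.9°; wind correction +21.3° → command heading 58.2°, groundspeed 101.3 kt
Leg 3: desired track 30.8°; wind correction +21.3° → command heading 52.1°, groundspeed 105.6 kt
Leg 4: desired track 282.1°; wind correction -7.5° → command heading 274.6°, groundspeed 148.6 kt
Leg 5: desired track 343.0°; wind correction +13.5° → command heading 356.5°, groundspeed 139.7 kt
Leg 6: desired track 209.2°; wind correction -21.3° → command heading 187.9°, groundspeed 101.2 kt

Leg 1: heading=163.1°, groundspeed=84.6 kt
Leg 2: heading=58.2°, groundspeed=101.3 kt
Leg 3: heading=52.1°, groundspeed=105.6 kt
Leg 4: heading=274.6°, groundspeed=148.6 kt
Leg 5: heading=356.5°, groundspeed=139.7 kt
Leg 6: heading=187.9°, groundspeed=101.2 kt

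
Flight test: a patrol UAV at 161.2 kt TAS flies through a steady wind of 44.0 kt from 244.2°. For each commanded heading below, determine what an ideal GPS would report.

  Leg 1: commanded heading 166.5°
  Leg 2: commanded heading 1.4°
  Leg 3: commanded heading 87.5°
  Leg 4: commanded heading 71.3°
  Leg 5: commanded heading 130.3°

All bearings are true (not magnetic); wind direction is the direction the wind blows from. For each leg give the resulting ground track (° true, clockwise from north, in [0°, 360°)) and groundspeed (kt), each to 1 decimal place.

Leg 1: heading 166.5°; drift -15.8° → track 150.7°, groundspeed 157.8 kt
Leg 2: heading 1.4°; drift +12.2° → track 13.6°, groundspeed 185.5 kt
Leg 3: heading 87.5°; drift -4.9° → track 82.6°, groundspeed 202.4 kt
Leg 4: heading 71.3°; drift -1.5° → track 69.8°, groundspeed 204.9 kt
Leg 5: heading 130.3°; drift -12.7° → track 117.6°, groundspeed 183.5 kt

Leg 1: track=150.7°, groundspeed=157.8 kt
Leg 2: track=13.6°, groundspeed=185.5 kt
Leg 3: track=82.6°, groundspeed=202.4 kt
Leg 4: track=69.8°, groundspeed=204.9 kt
Leg 5: track=117.6°, groundspeed=183.5 kt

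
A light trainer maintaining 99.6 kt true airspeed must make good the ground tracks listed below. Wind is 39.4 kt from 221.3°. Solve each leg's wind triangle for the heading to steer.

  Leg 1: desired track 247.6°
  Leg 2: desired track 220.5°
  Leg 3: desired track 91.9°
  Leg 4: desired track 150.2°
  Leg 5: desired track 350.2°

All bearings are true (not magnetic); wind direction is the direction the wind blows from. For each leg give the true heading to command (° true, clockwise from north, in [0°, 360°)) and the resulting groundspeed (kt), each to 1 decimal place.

Leg 1: heading=237.5°, groundspeed=62.7 kt
Leg 2: heading=220.8°, groundspeed=60.2 kt
Leg 3: heading=109.7°, groundspeed=119.8 kt
Leg 4: heading=172.2°, groundspeed=79.6 kt
Leg 5: heading=332.3°, groundspeed=119.5 kt

Leg 1: desired track 247.6°; wind correction -10.1° → command heading 237.5°, groundspeed 62.7 kt
Leg 2: desired track 220.5°; wind correction +0.3° → command heading 220.8°, groundspeed 60.2 kt
Leg 3: desired track 91.9°; wind correction +17.8° → command heading 109.7°, groundspeed 119.8 kt
Leg 4: desired track 150.2°; wind correction +22.0° → command heading 172.2°, groundspeed 79.6 kt
Leg 5: desired track 350.2°; wind correction -17.9° → command heading 332.3°, groundspeed 119.5 kt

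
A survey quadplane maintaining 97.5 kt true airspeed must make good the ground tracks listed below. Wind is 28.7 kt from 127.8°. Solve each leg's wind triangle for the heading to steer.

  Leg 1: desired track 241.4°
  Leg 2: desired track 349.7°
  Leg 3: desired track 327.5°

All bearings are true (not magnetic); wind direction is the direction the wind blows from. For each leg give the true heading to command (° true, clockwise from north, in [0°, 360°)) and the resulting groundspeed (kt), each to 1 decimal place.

Leg 1: heading=225.8°, groundspeed=105.4 kt
Leg 2: heading=1.0°, groundspeed=117.0 kt
Leg 3: heading=333.2°, groundspeed=124.0 kt

Leg 1: desired track 241.4°; wind correction -15.6° → command heading 225.8°, groundspeed 105.4 kt
Leg 2: desired track 349.7°; wind correction +11.3° → command heading 1.0°, groundspeed 117.0 kt
Leg 3: desired track 327.5°; wind correction +5.7° → command heading 333.2°, groundspeed 124.0 kt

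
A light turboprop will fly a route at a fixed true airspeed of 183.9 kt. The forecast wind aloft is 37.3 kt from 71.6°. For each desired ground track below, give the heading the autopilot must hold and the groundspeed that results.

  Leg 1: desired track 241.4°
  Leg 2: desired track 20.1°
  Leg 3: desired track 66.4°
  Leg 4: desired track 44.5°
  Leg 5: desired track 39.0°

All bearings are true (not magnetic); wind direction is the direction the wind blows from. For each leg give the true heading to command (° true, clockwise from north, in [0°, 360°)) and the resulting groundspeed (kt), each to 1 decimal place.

Leg 1: desired track 241.4°; wind correction -2.1° → command heading 239.3°, groundspeed 220.5 kt
Leg 2: desired track 20.1°; wind correction +9.1° → command heading 29.2°, groundspeed 158.3 kt
Leg 3: desired track 66.4°; wind correction +1.1° → command heading 67.5°, groundspeed 146.7 kt
Leg 4: desired track 44.5°; wind correction +5.3° → command heading 49.8°, groundspeed 149.9 kt
Leg 5: desired track 39.0°; wind correction +6.3° → command heading 45.3°, groundspeed 151.4 kt

Leg 1: heading=239.3°, groundspeed=220.5 kt
Leg 2: heading=29.2°, groundspeed=158.3 kt
Leg 3: heading=67.5°, groundspeed=146.7 kt
Leg 4: heading=49.8°, groundspeed=149.9 kt
Leg 5: heading=45.3°, groundspeed=151.4 kt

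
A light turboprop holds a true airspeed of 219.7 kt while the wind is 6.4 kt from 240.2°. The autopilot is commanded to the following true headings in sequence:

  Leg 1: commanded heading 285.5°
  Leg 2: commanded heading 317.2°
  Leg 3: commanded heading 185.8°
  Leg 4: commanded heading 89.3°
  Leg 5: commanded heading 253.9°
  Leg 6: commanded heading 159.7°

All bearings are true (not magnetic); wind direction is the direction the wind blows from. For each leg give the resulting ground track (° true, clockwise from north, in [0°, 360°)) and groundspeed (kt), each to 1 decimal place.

Leg 1: track=286.7°, groundspeed=215.2 kt
Leg 2: track=318.8°, groundspeed=218.3 kt
Leg 3: track=184.4°, groundspeed=216.0 kt
Leg 4: track=88.5°, groundspeed=225.3 kt
Leg 5: track=254.3°, groundspeed=213.5 kt
Leg 6: track=158.0°, groundspeed=218.7 kt

Leg 1: heading 285.5°; drift +1.2° → track 286.7°, groundspeed 215.2 kt
Leg 2: heading 317.2°; drift +1.6° → track 318.8°, groundspeed 218.3 kt
Leg 3: heading 185.8°; drift -1.4° → track 184.4°, groundspeed 216.0 kt
Leg 4: heading 89.3°; drift -0.8° → track 88.5°, groundspeed 225.3 kt
Leg 5: heading 253.9°; drift +0.4° → track 254.3°, groundspeed 213.5 kt
Leg 6: heading 159.7°; drift -1.7° → track 158.0°, groundspeed 218.7 kt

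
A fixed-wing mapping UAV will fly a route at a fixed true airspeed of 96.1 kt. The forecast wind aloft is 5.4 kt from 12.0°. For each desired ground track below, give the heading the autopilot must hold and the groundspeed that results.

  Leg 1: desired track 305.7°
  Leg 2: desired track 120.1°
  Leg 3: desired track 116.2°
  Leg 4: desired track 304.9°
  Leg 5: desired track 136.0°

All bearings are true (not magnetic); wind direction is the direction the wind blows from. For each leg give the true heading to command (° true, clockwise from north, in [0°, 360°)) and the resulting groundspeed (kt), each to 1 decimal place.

Leg 1: desired track 305.7°; wind correction +2.9° → command heading 308.6°, groundspeed 93.8 kt
Leg 2: desired track 120.1°; wind correction -3.1° → command heading 117.0°, groundspeed 97.6 kt
Leg 3: desired track 116.2°; wind correction -3.1° → command heading 113.1°, groundspeed 97.3 kt
Leg 4: desired track 304.9°; wind correction +3.0° → command heading 307.9°, groundspeed 93.9 kt
Leg 5: desired track 136.0°; wind correction -2.7° → command heading 133.3°, groundspeed 99.0 kt

Leg 1: heading=308.6°, groundspeed=93.8 kt
Leg 2: heading=117.0°, groundspeed=97.6 kt
Leg 3: heading=113.1°, groundspeed=97.3 kt
Leg 4: heading=307.9°, groundspeed=93.9 kt
Leg 5: heading=133.3°, groundspeed=99.0 kt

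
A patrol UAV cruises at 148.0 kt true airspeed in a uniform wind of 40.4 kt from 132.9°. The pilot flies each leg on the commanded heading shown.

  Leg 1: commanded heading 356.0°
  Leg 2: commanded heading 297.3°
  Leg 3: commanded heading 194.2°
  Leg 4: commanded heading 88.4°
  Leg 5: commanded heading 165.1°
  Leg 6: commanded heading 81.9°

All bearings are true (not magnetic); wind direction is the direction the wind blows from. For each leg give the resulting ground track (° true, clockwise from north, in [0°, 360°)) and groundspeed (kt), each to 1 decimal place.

Leg 1: track=347.2°, groundspeed=179.6 kt
Leg 2: track=300.6°, groundspeed=187.2 kt
Leg 3: track=209.6°, groundspeed=133.4 kt
Leg 4: track=75.0°, groundspeed=122.5 kt
Leg 5: track=175.8°, groundspeed=115.8 kt
Leg 6: track=67.5°, groundspeed=126.5 kt

Leg 1: heading 356.0°; drift -8.8° → track 347.2°, groundspeed 179.6 kt
Leg 2: heading 297.3°; drift +3.3° → track 300.6°, groundspeed 187.2 kt
Leg 3: heading 194.2°; drift +15.4° → track 209.6°, groundspeed 133.4 kt
Leg 4: heading 88.4°; drift -13.4° → track 75.0°, groundspeed 122.5 kt
Leg 5: heading 165.1°; drift +10.7° → track 175.8°, groundspeed 115.8 kt
Leg 6: heading 81.9°; drift -14.4° → track 67.5°, groundspeed 126.5 kt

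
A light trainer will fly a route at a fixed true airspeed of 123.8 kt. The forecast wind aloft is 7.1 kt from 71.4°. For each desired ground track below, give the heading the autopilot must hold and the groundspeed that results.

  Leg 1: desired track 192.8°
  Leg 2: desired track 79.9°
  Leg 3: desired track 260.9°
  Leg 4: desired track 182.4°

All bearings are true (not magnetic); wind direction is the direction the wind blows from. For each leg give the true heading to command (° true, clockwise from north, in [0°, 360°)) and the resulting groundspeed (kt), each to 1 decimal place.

Leg 1: heading=190.0°, groundspeed=127.4 kt
Leg 2: heading=79.4°, groundspeed=116.8 kt
Leg 3: heading=261.4°, groundspeed=130.8 kt
Leg 4: heading=179.3°, groundspeed=126.2 kt

Leg 1: desired track 192.8°; wind correction -2.8° → command heading 190.0°, groundspeed 127.4 kt
Leg 2: desired track 79.9°; wind correction -0.5° → command heading 79.4°, groundspeed 116.8 kt
Leg 3: desired track 260.9°; wind correction +0.5° → command heading 261.4°, groundspeed 130.8 kt
Leg 4: desired track 182.4°; wind correction -3.1° → command heading 179.3°, groundspeed 126.2 kt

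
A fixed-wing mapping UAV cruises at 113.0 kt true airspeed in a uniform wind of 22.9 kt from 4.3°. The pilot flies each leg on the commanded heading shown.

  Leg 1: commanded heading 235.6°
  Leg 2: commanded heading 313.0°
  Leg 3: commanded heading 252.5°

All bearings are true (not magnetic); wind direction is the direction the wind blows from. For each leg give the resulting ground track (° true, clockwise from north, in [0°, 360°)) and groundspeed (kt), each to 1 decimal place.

Leg 1: heading 235.6°; drift -8.0° → track 227.6°, groundspeed 128.6 kt
Leg 2: heading 313.0°; drift -10.3° → track 302.7°, groundspeed 100.3 kt
Leg 3: heading 252.5°; drift -9.9° → track 242.6°, groundspeed 123.4 kt

Leg 1: track=227.6°, groundspeed=128.6 kt
Leg 2: track=302.7°, groundspeed=100.3 kt
Leg 3: track=242.6°, groundspeed=123.4 kt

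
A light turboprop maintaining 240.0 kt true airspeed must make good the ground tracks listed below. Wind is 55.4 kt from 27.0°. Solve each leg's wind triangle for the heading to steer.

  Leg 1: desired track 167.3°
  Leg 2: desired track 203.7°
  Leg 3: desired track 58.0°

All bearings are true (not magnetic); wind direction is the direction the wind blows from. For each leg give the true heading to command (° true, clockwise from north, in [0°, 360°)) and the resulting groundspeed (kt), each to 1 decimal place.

Leg 1: heading=158.8°, groundspeed=280.0 kt
Leg 2: heading=202.9°, groundspeed=295.3 kt
Leg 3: heading=51.2°, groundspeed=190.8 kt

Leg 1: desired track 167.3°; wind correction -8.5° → command heading 158.8°, groundspeed 280.0 kt
Leg 2: desired track 203.7°; wind correction -0.8° → command heading 202.9°, groundspeed 295.3 kt
Leg 3: desired track 58.0°; wind correction -6.8° → command heading 51.2°, groundspeed 190.8 kt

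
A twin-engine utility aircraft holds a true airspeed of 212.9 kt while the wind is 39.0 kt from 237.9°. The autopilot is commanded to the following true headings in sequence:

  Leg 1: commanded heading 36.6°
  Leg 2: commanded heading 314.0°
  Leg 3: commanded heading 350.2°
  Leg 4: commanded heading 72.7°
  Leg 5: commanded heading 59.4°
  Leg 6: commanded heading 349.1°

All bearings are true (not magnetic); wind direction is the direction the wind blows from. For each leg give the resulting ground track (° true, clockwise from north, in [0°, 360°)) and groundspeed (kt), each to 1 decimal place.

Leg 1: track=39.9°, groundspeed=249.6 kt
Leg 2: track=324.5°, groundspeed=207.0 kt
Leg 3: track=359.2°, groundspeed=230.5 kt
Leg 4: track=70.4°, groundspeed=250.8 kt
Leg 5: track=59.2°, groundspeed=251.9 kt
Leg 6: track=358.2°, groundspeed=229.9 kt

Leg 1: heading 36.6°; drift +3.3° → track 39.9°, groundspeed 249.6 kt
Leg 2: heading 314.0°; drift +10.5° → track 324.5°, groundspeed 207.0 kt
Leg 3: heading 350.2°; drift +9.0° → track 359.2°, groundspeed 230.5 kt
Leg 4: heading 72.7°; drift -2.3° → track 70.4°, groundspeed 250.8 kt
Leg 5: heading 59.4°; drift -0.2° → track 59.2°, groundspeed 251.9 kt
Leg 6: heading 349.1°; drift +9.1° → track 358.2°, groundspeed 229.9 kt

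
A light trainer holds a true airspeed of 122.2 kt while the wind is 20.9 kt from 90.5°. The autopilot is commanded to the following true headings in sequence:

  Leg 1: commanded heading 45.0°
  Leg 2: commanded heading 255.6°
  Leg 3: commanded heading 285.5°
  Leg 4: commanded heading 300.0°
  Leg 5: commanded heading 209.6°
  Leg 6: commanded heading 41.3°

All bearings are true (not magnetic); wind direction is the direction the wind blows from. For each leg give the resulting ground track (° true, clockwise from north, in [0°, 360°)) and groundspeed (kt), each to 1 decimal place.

Leg 1: track=37.1°, groundspeed=108.6 kt
Leg 2: track=257.8°, groundspeed=142.5 kt
Leg 3: track=283.3°, groundspeed=142.5 kt
Leg 4: track=295.8°, groundspeed=140.8 kt
Leg 5: track=217.5°, groundspeed=133.6 kt
Leg 6: track=33.0°, groundspeed=109.7 kt

Leg 1: heading 45.0°; drift -7.9° → track 37.1°, groundspeed 108.6 kt
Leg 2: heading 255.6°; drift +2.2° → track 257.8°, groundspeed 142.5 kt
Leg 3: heading 285.5°; drift -2.2° → track 283.3°, groundspeed 142.5 kt
Leg 4: heading 300.0°; drift -4.2° → track 295.8°, groundspeed 140.8 kt
Leg 5: heading 209.6°; drift +7.9° → track 217.5°, groundspeed 133.6 kt
Leg 6: heading 41.3°; drift -8.3° → track 33.0°, groundspeed 109.7 kt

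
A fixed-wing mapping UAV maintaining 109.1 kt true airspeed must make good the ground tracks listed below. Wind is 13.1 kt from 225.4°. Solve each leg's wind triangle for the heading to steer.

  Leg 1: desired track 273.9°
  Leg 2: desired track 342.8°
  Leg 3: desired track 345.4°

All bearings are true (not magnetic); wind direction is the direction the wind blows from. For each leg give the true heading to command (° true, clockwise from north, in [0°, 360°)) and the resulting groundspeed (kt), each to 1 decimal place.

Leg 1: heading=268.7°, groundspeed=100.0 kt
Leg 2: heading=336.7°, groundspeed=114.5 kt
Leg 3: heading=339.4°, groundspeed=115.1 kt

Leg 1: desired track 273.9°; wind correction -5.2° → command heading 268.7°, groundspeed 100.0 kt
Leg 2: desired track 342.8°; wind correction -6.1° → command heading 336.7°, groundspeed 114.5 kt
Leg 3: desired track 345.4°; wind correction -6.0° → command heading 339.4°, groundspeed 115.1 kt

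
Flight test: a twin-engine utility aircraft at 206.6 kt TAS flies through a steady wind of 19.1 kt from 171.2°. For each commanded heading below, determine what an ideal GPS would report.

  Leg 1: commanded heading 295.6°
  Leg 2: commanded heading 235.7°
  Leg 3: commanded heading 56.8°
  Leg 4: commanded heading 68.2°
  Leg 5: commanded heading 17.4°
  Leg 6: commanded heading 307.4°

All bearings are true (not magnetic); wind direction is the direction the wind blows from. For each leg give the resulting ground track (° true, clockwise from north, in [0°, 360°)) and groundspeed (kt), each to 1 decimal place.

Leg 1: track=299.7°, groundspeed=218.0 kt
Leg 2: track=240.7°, groundspeed=199.1 kt
Leg 3: track=52.2°, groundspeed=215.2 kt
Leg 4: track=63.2°, groundspeed=211.7 kt
Leg 5: track=15.2°, groundspeed=223.9 kt
Leg 6: track=310.8°, groundspeed=220.8 kt

Leg 1: heading 295.6°; drift +4.1° → track 299.7°, groundspeed 218.0 kt
Leg 2: heading 235.7°; drift +5.0° → track 240.7°, groundspeed 199.1 kt
Leg 3: heading 56.8°; drift -4.6° → track 52.2°, groundspeed 215.2 kt
Leg 4: heading 68.2°; drift -5.0° → track 63.2°, groundspeed 211.7 kt
Leg 5: heading 17.4°; drift -2.2° → track 15.2°, groundspeed 223.9 kt
Leg 6: heading 307.4°; drift +3.4° → track 310.8°, groundspeed 220.8 kt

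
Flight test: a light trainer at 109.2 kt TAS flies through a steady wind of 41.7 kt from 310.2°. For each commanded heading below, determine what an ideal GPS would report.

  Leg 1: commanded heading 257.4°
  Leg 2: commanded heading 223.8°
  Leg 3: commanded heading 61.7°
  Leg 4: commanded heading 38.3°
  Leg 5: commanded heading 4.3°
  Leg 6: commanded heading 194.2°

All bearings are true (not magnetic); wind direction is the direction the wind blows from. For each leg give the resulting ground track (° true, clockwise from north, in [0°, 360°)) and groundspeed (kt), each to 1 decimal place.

Leg 1: track=235.8°, groundspeed=90.3 kt
Leg 2: track=202.5°, groundspeed=114.4 kt
Leg 3: track=79.0°, groundspeed=130.4 kt
Leg 4: track=59.4°, groundspeed=115.6 kt
Leg 5: track=26.0°, groundspeed=91.2 kt
Leg 6: track=177.8°, groundspeed=132.9 kt

Leg 1: heading 257.4°; drift -21.6° → track 235.8°, groundspeed 90.3 kt
Leg 2: heading 223.8°; drift -21.3° → track 202.5°, groundspeed 114.4 kt
Leg 3: heading 61.7°; drift +17.3° → track 79.0°, groundspeed 130.4 kt
Leg 4: heading 38.3°; drift +21.1° → track 59.4°, groundspeed 115.6 kt
Leg 5: heading 4.3°; drift +21.7° → track 26.0°, groundspeed 91.2 kt
Leg 6: heading 194.2°; drift -16.4° → track 177.8°, groundspeed 132.9 kt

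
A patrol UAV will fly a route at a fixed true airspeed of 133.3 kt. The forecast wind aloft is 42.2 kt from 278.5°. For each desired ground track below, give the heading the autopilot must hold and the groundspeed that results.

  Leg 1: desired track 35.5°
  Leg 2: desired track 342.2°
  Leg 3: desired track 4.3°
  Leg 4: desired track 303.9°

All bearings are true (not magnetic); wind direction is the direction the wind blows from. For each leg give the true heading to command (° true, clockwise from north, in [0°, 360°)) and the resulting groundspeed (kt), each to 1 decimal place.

Leg 1: desired track 35.5°; wind correction -16.4° → command heading 19.1°, groundspeed 147.0 kt
Leg 2: desired track 342.2°; wind correction -16.5° → command heading 325.7°, groundspeed 109.1 kt
Leg 3: desired track 4.3°; wind correction -18.4° → command heading 345.9°, groundspeed 123.4 kt
Leg 4: desired track 303.9°; wind correction -7.8° → command heading 296.1°, groundspeed 93.9 kt

Leg 1: heading=19.1°, groundspeed=147.0 kt
Leg 2: heading=325.7°, groundspeed=109.1 kt
Leg 3: heading=345.9°, groundspeed=123.4 kt
Leg 4: heading=296.1°, groundspeed=93.9 kt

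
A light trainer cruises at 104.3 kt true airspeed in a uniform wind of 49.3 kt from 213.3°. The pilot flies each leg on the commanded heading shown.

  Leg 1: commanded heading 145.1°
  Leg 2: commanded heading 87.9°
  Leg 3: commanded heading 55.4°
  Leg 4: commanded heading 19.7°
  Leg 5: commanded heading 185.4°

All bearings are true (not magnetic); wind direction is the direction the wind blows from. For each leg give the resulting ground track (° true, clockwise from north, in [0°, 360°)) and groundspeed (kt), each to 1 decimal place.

Leg 1: heading 145.1°; drift -28.0° → track 117.1°, groundspeed 97.4 kt
Leg 2: heading 87.9°; drift -16.8° → track 71.1°, groundspeed 138.8 kt
Leg 3: heading 55.4°; drift -7.1° → track 48.3°, groundspeed 151.1 kt
Leg 4: heading 19.7°; drift +4.4° → track 24.1°, groundspeed 152.7 kt
Leg 5: heading 185.4°; drift -20.8° → track 164.6°, groundspeed 65.0 kt

Leg 1: track=117.1°, groundspeed=97.4 kt
Leg 2: track=71.1°, groundspeed=138.8 kt
Leg 3: track=48.3°, groundspeed=151.1 kt
Leg 4: track=24.1°, groundspeed=152.7 kt
Leg 5: track=164.6°, groundspeed=65.0 kt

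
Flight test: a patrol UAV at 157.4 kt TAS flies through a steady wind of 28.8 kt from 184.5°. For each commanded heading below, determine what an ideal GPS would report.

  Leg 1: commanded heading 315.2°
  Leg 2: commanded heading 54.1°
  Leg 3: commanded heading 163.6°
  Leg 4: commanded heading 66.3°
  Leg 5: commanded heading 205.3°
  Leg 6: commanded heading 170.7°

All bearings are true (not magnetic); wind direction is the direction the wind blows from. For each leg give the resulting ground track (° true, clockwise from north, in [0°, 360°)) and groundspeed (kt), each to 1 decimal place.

Leg 1: heading 315.2°; drift +7.1° → track 322.3°, groundspeed 177.5 kt
Leg 2: heading 54.1°; drift -7.1° → track 47.0°, groundspeed 177.4 kt
Leg 3: heading 163.6°; drift -4.5° → track 159.1°, groundspeed 130.9 kt
Leg 4: heading 66.3°; drift -8.4° → track 57.9°, groundspeed 172.9 kt
Leg 5: heading 205.3°; drift +4.5° → track 209.8°, groundspeed 130.9 kt
Leg 6: heading 170.7°; drift -3.0° → track 167.7°, groundspeed 129.6 kt

Leg 1: track=322.3°, groundspeed=177.5 kt
Leg 2: track=47.0°, groundspeed=177.4 kt
Leg 3: track=159.1°, groundspeed=130.9 kt
Leg 4: track=57.9°, groundspeed=172.9 kt
Leg 5: track=209.8°, groundspeed=130.9 kt
Leg 6: track=167.7°, groundspeed=129.6 kt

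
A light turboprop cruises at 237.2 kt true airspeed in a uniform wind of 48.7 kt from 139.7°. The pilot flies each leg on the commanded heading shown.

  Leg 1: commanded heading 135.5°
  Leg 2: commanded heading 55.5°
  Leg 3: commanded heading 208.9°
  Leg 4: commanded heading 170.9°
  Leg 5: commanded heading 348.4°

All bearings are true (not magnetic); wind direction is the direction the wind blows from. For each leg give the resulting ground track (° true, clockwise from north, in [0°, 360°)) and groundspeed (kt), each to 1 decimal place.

Leg 1: track=134.4°, groundspeed=188.7 kt
Leg 2: track=43.7°, groundspeed=237.3 kt
Leg 3: track=220.6°, groundspeed=224.6 kt
Leg 4: track=178.3°, groundspeed=197.2 kt
Leg 5: track=343.6°, groundspeed=280.9 kt

Leg 1: heading 135.5°; drift -1.1° → track 134.4°, groundspeed 188.7 kt
Leg 2: heading 55.5°; drift -11.8° → track 43.7°, groundspeed 237.3 kt
Leg 3: heading 208.9°; drift +11.7° → track 220.6°, groundspeed 224.6 kt
Leg 4: heading 170.9°; drift +7.4° → track 178.3°, groundspeed 197.2 kt
Leg 5: heading 348.4°; drift -4.8° → track 343.6°, groundspeed 280.9 kt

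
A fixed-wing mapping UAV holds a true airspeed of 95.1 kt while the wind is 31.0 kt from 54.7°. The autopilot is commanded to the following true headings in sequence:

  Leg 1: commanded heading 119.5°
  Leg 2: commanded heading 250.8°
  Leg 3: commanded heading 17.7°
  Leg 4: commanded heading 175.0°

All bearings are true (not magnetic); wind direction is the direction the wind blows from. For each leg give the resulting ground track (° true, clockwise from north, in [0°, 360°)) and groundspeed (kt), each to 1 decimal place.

Leg 1: heading 119.5°; drift +18.9° → track 138.4°, groundspeed 86.6 kt
Leg 2: heading 250.8°; drift -3.9° → track 246.9°, groundspeed 125.2 kt
Leg 3: heading 17.7°; drift -14.9° → track 2.8°, groundspeed 72.8 kt
Leg 4: heading 175.0°; drift +13.6° → track 188.6°, groundspeed 113.9 kt

Leg 1: track=138.4°, groundspeed=86.6 kt
Leg 2: track=246.9°, groundspeed=125.2 kt
Leg 3: track=2.8°, groundspeed=72.8 kt
Leg 4: track=188.6°, groundspeed=113.9 kt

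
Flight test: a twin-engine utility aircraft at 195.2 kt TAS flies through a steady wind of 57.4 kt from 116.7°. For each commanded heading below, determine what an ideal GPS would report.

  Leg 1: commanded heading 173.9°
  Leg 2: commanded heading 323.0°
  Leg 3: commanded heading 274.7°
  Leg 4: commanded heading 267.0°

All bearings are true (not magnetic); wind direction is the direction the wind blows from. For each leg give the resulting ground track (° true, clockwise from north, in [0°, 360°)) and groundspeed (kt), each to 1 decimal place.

Leg 1: track=190.3°, groundspeed=171.1 kt
Leg 2: track=317.1°, groundspeed=248.0 kt
Leg 3: track=279.6°, groundspeed=249.3 kt
Leg 4: track=273.6°, groundspeed=246.7 kt

Leg 1: heading 173.9°; drift +16.4° → track 190.3°, groundspeed 171.1 kt
Leg 2: heading 323.0°; drift -5.9° → track 317.1°, groundspeed 248.0 kt
Leg 3: heading 274.7°; drift +4.9° → track 279.6°, groundspeed 249.3 kt
Leg 4: heading 267.0°; drift +6.6° → track 273.6°, groundspeed 246.7 kt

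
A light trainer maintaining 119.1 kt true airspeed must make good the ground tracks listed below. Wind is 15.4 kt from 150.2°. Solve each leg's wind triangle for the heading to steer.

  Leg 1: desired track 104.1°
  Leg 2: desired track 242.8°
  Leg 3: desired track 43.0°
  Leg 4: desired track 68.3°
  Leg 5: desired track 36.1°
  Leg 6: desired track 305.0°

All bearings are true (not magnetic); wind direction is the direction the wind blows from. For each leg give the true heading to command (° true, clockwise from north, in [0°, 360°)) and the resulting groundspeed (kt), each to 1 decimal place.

Leg 1: desired track 104.1°; wind correction +5.3° → command heading 109.4°, groundspeed 107.9 kt
Leg 2: desired track 242.8°; wind correction -7.4° → command heading 235.4°, groundspeed 118.8 kt
Leg 3: desired track 43.0°; wind correction +7.1° → command heading 50.1°, groundspeed 122.7 kt
Leg 4: desired track 68.3°; wind correction +7.4° → command heading 75.7°, groundspeed 116.0 kt
Leg 5: desired track 36.1°; wind correction +6.8° → command heading 42.9°, groundspeed 124.6 kt
Leg 6: desired track 305.0°; wind correction -3.2° → command heading 301.8°, groundspeed 132.9 kt

Leg 1: heading=109.4°, groundspeed=107.9 kt
Leg 2: heading=235.4°, groundspeed=118.8 kt
Leg 3: heading=50.1°, groundspeed=122.7 kt
Leg 4: heading=75.7°, groundspeed=116.0 kt
Leg 5: heading=42.9°, groundspeed=124.6 kt
Leg 6: heading=301.8°, groundspeed=132.9 kt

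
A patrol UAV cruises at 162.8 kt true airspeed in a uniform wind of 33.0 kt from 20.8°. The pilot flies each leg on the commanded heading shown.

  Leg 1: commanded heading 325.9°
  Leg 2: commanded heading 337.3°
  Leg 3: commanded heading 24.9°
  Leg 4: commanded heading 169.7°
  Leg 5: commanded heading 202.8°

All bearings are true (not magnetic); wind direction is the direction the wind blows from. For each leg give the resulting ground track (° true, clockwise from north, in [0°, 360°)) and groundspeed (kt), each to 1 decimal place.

Leg 1: track=315.3°, groundspeed=146.3 kt
Leg 2: track=328.0°, groundspeed=140.7 kt
Leg 3: track=25.9°, groundspeed=129.9 kt
Leg 4: track=174.8°, groundspeed=191.8 kt
Leg 5: track=202.5°, groundspeed=195.8 kt

Leg 1: heading 325.9°; drift -10.6° → track 315.3°, groundspeed 146.3 kt
Leg 2: heading 337.3°; drift -9.3° → track 328.0°, groundspeed 140.7 kt
Leg 3: heading 24.9°; drift +1.0° → track 25.9°, groundspeed 129.9 kt
Leg 4: heading 169.7°; drift +5.1° → track 174.8°, groundspeed 191.8 kt
Leg 5: heading 202.8°; drift -0.3° → track 202.5°, groundspeed 195.8 kt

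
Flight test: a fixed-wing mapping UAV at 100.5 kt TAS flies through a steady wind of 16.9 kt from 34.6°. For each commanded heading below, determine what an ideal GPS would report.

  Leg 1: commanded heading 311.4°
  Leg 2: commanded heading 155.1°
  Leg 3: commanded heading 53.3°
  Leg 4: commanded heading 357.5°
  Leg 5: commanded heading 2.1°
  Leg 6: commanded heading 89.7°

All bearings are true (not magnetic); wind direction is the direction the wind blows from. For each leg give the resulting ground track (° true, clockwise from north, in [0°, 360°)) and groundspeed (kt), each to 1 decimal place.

Leg 1: track=301.7°, groundspeed=99.9 kt
Leg 2: track=162.7°, groundspeed=110.0 kt
Leg 3: track=57.0°, groundspeed=84.7 kt
Leg 4: track=350.8°, groundspeed=87.6 kt
Leg 5: track=356.1°, groundspeed=86.7 kt
Leg 6: track=98.4°, groundspeed=91.9 kt

Leg 1: heading 311.4°; drift -9.7° → track 301.7°, groundspeed 99.9 kt
Leg 2: heading 155.1°; drift +7.6° → track 162.7°, groundspeed 110.0 kt
Leg 3: heading 53.3°; drift +3.7° → track 57.0°, groundspeed 84.7 kt
Leg 4: heading 357.5°; drift -6.7° → track 350.8°, groundspeed 87.6 kt
Leg 5: heading 2.1°; drift -6.0° → track 356.1°, groundspeed 86.7 kt
Leg 6: heading 89.7°; drift +8.7° → track 98.4°, groundspeed 91.9 kt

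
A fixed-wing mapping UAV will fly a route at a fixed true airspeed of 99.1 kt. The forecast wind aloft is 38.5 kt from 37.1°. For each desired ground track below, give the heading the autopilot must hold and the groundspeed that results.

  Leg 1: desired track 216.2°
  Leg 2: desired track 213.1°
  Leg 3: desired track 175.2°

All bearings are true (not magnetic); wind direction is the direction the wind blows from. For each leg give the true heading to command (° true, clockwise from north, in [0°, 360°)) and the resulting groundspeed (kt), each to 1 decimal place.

Leg 1: heading=215.9°, groundspeed=137.6 kt
Leg 2: heading=211.5°, groundspeed=137.5 kt
Leg 3: heading=160.2°, groundspeed=124.4 kt

Leg 1: desired track 216.2°; wind correction -0.3° → command heading 215.9°, groundspeed 137.6 kt
Leg 2: desired track 213.1°; wind correction -1.6° → command heading 211.5°, groundspeed 137.5 kt
Leg 3: desired track 175.2°; wind correction -15.0° → command heading 160.2°, groundspeed 124.4 kt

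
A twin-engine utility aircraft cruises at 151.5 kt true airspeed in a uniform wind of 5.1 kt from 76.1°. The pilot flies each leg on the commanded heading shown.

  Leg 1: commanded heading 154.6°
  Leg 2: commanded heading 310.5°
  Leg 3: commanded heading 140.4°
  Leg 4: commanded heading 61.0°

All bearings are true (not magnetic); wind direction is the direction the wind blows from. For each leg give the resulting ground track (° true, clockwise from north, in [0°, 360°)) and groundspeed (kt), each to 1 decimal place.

Leg 1: heading 154.6°; drift +1.9° → track 156.5°, groundspeed 150.6 kt
Leg 2: heading 310.5°; drift -1.5° → track 309.0°, groundspeed 154.5 kt
Leg 3: heading 140.4°; drift +1.8° → track 142.2°, groundspeed 149.4 kt
Leg 4: heading 61.0°; drift -0.5° → track 60.5°, groundspeed 146.6 kt

Leg 1: track=156.5°, groundspeed=150.6 kt
Leg 2: track=309.0°, groundspeed=154.5 kt
Leg 3: track=142.2°, groundspeed=149.4 kt
Leg 4: track=60.5°, groundspeed=146.6 kt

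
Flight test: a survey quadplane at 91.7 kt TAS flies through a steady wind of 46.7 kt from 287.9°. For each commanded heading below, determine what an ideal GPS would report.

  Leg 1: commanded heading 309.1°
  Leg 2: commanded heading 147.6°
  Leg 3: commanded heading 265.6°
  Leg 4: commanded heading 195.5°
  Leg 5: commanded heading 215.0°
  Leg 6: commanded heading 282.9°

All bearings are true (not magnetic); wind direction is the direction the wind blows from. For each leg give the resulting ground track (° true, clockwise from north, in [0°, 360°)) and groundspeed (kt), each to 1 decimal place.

Leg 1: track=328.4°, groundspeed=51.0 kt
Leg 2: track=134.4°, groundspeed=131.1 kt
Leg 3: track=245.5°, groundspeed=51.6 kt
Leg 4: track=169.0°, groundspeed=104.6 kt
Leg 5: track=185.2°, groundspeed=89.8 kt
Leg 6: track=277.8°, groundspeed=45.4 kt

Leg 1: heading 309.1°; drift +19.3° → track 328.4°, groundspeed 51.0 kt
Leg 2: heading 147.6°; drift -13.2° → track 134.4°, groundspeed 131.1 kt
Leg 3: heading 265.6°; drift -20.1° → track 245.5°, groundspeed 51.6 kt
Leg 4: heading 195.5°; drift -26.5° → track 169.0°, groundspeed 104.6 kt
Leg 5: heading 215.0°; drift -29.8° → track 185.2°, groundspeed 89.8 kt
Leg 6: heading 282.9°; drift -5.1° → track 277.8°, groundspeed 45.4 kt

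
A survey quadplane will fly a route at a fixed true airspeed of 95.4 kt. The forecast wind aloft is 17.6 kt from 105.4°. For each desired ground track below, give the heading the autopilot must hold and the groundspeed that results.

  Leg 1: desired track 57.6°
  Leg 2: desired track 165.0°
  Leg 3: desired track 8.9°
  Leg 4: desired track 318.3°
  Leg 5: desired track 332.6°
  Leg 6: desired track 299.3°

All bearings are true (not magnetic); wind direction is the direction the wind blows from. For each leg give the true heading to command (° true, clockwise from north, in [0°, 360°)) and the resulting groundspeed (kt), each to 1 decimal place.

Leg 1: heading=65.5°, groundspeed=82.7 kt
Leg 2: heading=155.8°, groundspeed=85.3 kt
Leg 3: heading=19.5°, groundspeed=95.8 kt
Leg 4: heading=324.1°, groundspeed=109.7 kt
Leg 5: heading=340.4°, groundspeed=106.5 kt
Leg 6: heading=301.8°, groundspeed=112.4 kt

Leg 1: desired track 57.6°; wind correction +7.9° → command heading 65.5°, groundspeed 82.7 kt
Leg 2: desired track 165.0°; wind correction -9.2° → command heading 155.8°, groundspeed 85.3 kt
Leg 3: desired track 8.9°; wind correction +10.6° → command heading 19.5°, groundspeed 95.8 kt
Leg 4: desired track 318.3°; wind correction +5.8° → command heading 324.1°, groundspeed 109.7 kt
Leg 5: desired track 332.6°; wind correction +7.8° → command heading 340.4°, groundspeed 106.5 kt
Leg 6: desired track 299.3°; wind correction +2.5° → command heading 301.8°, groundspeed 112.4 kt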